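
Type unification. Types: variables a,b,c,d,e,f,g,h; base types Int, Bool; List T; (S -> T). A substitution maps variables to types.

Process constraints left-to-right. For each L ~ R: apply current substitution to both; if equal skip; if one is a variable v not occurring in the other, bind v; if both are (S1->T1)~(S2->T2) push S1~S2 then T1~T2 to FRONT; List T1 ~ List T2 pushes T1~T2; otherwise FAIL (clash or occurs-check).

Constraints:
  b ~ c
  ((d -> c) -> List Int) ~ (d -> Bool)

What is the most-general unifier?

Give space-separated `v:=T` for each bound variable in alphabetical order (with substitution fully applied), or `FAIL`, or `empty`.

Answer: FAIL

Derivation:
step 1: unify b ~ c  [subst: {-} | 1 pending]
  bind b := c
step 2: unify ((d -> c) -> List Int) ~ (d -> Bool)  [subst: {b:=c} | 0 pending]
  -> decompose arrow: push (d -> c)~d, List Int~Bool
step 3: unify (d -> c) ~ d  [subst: {b:=c} | 1 pending]
  occurs-check fail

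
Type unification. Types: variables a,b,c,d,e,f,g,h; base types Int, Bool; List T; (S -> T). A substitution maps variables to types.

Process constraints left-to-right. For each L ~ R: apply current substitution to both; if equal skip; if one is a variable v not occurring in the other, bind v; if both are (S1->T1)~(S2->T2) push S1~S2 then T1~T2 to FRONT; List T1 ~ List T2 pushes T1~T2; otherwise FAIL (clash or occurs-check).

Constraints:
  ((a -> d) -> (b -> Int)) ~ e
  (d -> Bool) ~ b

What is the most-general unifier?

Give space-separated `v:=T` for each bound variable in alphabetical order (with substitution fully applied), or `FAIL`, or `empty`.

Answer: b:=(d -> Bool) e:=((a -> d) -> ((d -> Bool) -> Int))

Derivation:
step 1: unify ((a -> d) -> (b -> Int)) ~ e  [subst: {-} | 1 pending]
  bind e := ((a -> d) -> (b -> Int))
step 2: unify (d -> Bool) ~ b  [subst: {e:=((a -> d) -> (b -> Int))} | 0 pending]
  bind b := (d -> Bool)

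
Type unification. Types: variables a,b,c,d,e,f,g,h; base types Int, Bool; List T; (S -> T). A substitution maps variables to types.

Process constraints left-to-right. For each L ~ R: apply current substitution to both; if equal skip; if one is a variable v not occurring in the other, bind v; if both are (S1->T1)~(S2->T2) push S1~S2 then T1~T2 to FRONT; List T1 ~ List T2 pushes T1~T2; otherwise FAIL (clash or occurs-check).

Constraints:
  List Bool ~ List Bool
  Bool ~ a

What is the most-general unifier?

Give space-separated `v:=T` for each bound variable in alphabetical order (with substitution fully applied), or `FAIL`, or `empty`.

Answer: a:=Bool

Derivation:
step 1: unify List Bool ~ List Bool  [subst: {-} | 1 pending]
  -> identical, skip
step 2: unify Bool ~ a  [subst: {-} | 0 pending]
  bind a := Bool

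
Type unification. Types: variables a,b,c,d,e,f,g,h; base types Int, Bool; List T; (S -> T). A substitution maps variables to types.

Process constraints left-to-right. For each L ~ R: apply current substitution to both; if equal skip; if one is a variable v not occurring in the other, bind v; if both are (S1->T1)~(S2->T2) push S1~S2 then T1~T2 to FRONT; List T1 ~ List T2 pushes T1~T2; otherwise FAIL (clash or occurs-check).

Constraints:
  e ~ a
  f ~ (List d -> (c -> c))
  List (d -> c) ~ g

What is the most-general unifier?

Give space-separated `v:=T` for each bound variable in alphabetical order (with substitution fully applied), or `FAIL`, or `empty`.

Answer: e:=a f:=(List d -> (c -> c)) g:=List (d -> c)

Derivation:
step 1: unify e ~ a  [subst: {-} | 2 pending]
  bind e := a
step 2: unify f ~ (List d -> (c -> c))  [subst: {e:=a} | 1 pending]
  bind f := (List d -> (c -> c))
step 3: unify List (d -> c) ~ g  [subst: {e:=a, f:=(List d -> (c -> c))} | 0 pending]
  bind g := List (d -> c)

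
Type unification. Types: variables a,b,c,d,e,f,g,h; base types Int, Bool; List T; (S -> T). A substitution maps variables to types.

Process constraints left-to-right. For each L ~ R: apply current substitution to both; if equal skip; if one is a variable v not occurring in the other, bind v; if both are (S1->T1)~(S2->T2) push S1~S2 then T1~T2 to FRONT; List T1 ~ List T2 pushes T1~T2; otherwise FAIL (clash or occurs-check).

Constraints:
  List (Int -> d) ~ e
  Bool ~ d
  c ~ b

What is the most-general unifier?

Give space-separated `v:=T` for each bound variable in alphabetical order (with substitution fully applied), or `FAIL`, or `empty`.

Answer: c:=b d:=Bool e:=List (Int -> Bool)

Derivation:
step 1: unify List (Int -> d) ~ e  [subst: {-} | 2 pending]
  bind e := List (Int -> d)
step 2: unify Bool ~ d  [subst: {e:=List (Int -> d)} | 1 pending]
  bind d := Bool
step 3: unify c ~ b  [subst: {e:=List (Int -> d), d:=Bool} | 0 pending]
  bind c := b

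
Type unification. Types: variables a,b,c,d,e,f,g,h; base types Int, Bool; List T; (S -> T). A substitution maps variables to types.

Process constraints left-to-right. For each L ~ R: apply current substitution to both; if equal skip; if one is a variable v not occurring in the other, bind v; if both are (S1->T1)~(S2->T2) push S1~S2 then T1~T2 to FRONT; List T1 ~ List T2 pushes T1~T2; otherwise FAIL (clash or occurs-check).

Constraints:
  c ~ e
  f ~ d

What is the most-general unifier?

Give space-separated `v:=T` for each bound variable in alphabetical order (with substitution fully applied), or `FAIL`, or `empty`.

step 1: unify c ~ e  [subst: {-} | 1 pending]
  bind c := e
step 2: unify f ~ d  [subst: {c:=e} | 0 pending]
  bind f := d

Answer: c:=e f:=d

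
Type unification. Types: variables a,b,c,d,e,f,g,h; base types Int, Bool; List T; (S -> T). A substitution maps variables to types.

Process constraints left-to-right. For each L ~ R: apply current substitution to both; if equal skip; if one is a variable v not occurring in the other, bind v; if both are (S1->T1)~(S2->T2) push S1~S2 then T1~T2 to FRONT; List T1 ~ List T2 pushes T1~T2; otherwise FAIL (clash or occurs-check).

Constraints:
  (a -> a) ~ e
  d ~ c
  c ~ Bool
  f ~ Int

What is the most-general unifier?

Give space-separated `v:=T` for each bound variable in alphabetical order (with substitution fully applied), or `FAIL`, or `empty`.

step 1: unify (a -> a) ~ e  [subst: {-} | 3 pending]
  bind e := (a -> a)
step 2: unify d ~ c  [subst: {e:=(a -> a)} | 2 pending]
  bind d := c
step 3: unify c ~ Bool  [subst: {e:=(a -> a), d:=c} | 1 pending]
  bind c := Bool
step 4: unify f ~ Int  [subst: {e:=(a -> a), d:=c, c:=Bool} | 0 pending]
  bind f := Int

Answer: c:=Bool d:=Bool e:=(a -> a) f:=Int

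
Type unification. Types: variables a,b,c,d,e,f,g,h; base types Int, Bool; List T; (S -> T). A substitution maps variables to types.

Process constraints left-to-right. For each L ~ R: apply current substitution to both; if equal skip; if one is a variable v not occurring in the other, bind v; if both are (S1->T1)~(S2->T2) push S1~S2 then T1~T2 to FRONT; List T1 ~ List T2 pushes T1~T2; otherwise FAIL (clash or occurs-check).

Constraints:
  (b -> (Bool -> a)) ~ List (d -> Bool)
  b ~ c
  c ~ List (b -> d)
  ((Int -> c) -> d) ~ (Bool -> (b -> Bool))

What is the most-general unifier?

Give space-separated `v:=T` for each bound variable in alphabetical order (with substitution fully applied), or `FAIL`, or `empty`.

step 1: unify (b -> (Bool -> a)) ~ List (d -> Bool)  [subst: {-} | 3 pending]
  clash: (b -> (Bool -> a)) vs List (d -> Bool)

Answer: FAIL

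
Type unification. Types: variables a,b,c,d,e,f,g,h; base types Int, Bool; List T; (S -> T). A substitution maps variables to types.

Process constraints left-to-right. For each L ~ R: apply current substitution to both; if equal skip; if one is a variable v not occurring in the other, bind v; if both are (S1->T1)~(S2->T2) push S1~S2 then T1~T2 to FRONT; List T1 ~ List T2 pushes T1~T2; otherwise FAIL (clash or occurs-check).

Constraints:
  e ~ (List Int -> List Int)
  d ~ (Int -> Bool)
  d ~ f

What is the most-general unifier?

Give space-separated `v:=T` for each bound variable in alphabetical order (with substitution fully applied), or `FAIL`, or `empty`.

Answer: d:=(Int -> Bool) e:=(List Int -> List Int) f:=(Int -> Bool)

Derivation:
step 1: unify e ~ (List Int -> List Int)  [subst: {-} | 2 pending]
  bind e := (List Int -> List Int)
step 2: unify d ~ (Int -> Bool)  [subst: {e:=(List Int -> List Int)} | 1 pending]
  bind d := (Int -> Bool)
step 3: unify (Int -> Bool) ~ f  [subst: {e:=(List Int -> List Int), d:=(Int -> Bool)} | 0 pending]
  bind f := (Int -> Bool)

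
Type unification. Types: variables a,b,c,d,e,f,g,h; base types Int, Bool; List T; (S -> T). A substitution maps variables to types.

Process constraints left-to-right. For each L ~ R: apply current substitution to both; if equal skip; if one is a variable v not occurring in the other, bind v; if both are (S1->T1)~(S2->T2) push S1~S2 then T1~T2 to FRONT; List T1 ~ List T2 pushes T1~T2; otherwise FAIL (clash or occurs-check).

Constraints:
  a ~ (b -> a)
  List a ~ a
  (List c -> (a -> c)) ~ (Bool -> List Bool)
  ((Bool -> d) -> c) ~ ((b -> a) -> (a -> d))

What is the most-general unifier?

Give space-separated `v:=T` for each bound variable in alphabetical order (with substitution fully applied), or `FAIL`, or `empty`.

Answer: FAIL

Derivation:
step 1: unify a ~ (b -> a)  [subst: {-} | 3 pending]
  occurs-check fail: a in (b -> a)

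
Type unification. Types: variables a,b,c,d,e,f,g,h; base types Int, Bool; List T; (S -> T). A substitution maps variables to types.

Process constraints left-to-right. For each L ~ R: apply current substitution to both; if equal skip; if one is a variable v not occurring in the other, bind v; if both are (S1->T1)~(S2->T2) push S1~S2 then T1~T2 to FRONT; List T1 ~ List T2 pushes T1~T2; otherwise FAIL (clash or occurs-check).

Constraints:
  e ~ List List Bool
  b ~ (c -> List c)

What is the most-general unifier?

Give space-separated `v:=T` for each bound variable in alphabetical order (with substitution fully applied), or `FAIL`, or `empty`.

Answer: b:=(c -> List c) e:=List List Bool

Derivation:
step 1: unify e ~ List List Bool  [subst: {-} | 1 pending]
  bind e := List List Bool
step 2: unify b ~ (c -> List c)  [subst: {e:=List List Bool} | 0 pending]
  bind b := (c -> List c)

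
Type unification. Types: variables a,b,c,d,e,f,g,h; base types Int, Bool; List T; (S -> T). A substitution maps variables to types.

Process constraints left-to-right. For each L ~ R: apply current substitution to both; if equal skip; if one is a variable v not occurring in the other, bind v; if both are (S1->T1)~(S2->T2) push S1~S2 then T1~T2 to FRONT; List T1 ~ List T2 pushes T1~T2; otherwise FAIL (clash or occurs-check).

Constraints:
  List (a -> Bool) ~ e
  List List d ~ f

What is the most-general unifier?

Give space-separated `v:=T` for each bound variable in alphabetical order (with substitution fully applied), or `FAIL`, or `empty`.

step 1: unify List (a -> Bool) ~ e  [subst: {-} | 1 pending]
  bind e := List (a -> Bool)
step 2: unify List List d ~ f  [subst: {e:=List (a -> Bool)} | 0 pending]
  bind f := List List d

Answer: e:=List (a -> Bool) f:=List List d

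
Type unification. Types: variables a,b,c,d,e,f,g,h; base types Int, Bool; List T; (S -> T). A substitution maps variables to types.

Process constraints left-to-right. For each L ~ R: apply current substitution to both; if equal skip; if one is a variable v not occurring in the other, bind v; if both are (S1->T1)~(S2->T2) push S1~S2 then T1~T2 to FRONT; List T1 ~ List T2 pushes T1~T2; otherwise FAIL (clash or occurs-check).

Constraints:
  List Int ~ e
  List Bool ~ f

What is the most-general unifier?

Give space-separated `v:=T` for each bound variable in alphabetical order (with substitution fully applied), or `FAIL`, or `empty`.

step 1: unify List Int ~ e  [subst: {-} | 1 pending]
  bind e := List Int
step 2: unify List Bool ~ f  [subst: {e:=List Int} | 0 pending]
  bind f := List Bool

Answer: e:=List Int f:=List Bool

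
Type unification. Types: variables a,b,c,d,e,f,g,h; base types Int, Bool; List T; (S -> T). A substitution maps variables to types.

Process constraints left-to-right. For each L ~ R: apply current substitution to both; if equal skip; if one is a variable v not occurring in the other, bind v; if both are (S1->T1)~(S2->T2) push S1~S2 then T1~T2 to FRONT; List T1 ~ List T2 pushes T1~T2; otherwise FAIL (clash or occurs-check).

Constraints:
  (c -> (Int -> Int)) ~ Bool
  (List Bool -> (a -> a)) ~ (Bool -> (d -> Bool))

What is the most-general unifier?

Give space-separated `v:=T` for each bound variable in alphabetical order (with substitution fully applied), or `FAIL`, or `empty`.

Answer: FAIL

Derivation:
step 1: unify (c -> (Int -> Int)) ~ Bool  [subst: {-} | 1 pending]
  clash: (c -> (Int -> Int)) vs Bool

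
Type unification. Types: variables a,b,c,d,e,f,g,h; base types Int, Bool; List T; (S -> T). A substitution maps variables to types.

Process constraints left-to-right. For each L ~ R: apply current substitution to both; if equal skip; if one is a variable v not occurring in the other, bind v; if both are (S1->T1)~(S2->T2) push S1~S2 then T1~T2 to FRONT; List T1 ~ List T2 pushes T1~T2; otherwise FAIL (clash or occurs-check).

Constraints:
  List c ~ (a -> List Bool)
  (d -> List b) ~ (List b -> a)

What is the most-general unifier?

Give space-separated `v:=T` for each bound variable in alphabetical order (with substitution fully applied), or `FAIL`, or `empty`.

step 1: unify List c ~ (a -> List Bool)  [subst: {-} | 1 pending]
  clash: List c vs (a -> List Bool)

Answer: FAIL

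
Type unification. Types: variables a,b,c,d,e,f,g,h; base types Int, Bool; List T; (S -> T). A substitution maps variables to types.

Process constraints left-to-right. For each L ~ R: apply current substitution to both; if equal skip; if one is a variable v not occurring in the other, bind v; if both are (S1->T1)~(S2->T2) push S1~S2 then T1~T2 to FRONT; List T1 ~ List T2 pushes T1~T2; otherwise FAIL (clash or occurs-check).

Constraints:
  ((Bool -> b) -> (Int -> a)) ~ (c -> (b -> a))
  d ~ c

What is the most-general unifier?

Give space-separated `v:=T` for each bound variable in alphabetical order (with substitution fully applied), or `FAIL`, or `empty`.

Answer: b:=Int c:=(Bool -> Int) d:=(Bool -> Int)

Derivation:
step 1: unify ((Bool -> b) -> (Int -> a)) ~ (c -> (b -> a))  [subst: {-} | 1 pending]
  -> decompose arrow: push (Bool -> b)~c, (Int -> a)~(b -> a)
step 2: unify (Bool -> b) ~ c  [subst: {-} | 2 pending]
  bind c := (Bool -> b)
step 3: unify (Int -> a) ~ (b -> a)  [subst: {c:=(Bool -> b)} | 1 pending]
  -> decompose arrow: push Int~b, a~a
step 4: unify Int ~ b  [subst: {c:=(Bool -> b)} | 2 pending]
  bind b := Int
step 5: unify a ~ a  [subst: {c:=(Bool -> b), b:=Int} | 1 pending]
  -> identical, skip
step 6: unify d ~ (Bool -> Int)  [subst: {c:=(Bool -> b), b:=Int} | 0 pending]
  bind d := (Bool -> Int)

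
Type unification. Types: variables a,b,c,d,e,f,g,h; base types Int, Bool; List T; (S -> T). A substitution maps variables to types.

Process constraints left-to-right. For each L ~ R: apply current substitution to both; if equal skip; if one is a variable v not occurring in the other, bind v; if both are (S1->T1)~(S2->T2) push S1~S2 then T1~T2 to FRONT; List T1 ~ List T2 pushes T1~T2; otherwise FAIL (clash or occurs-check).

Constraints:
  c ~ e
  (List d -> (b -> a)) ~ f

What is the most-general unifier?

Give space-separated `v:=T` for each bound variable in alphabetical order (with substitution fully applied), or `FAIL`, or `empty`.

step 1: unify c ~ e  [subst: {-} | 1 pending]
  bind c := e
step 2: unify (List d -> (b -> a)) ~ f  [subst: {c:=e} | 0 pending]
  bind f := (List d -> (b -> a))

Answer: c:=e f:=(List d -> (b -> a))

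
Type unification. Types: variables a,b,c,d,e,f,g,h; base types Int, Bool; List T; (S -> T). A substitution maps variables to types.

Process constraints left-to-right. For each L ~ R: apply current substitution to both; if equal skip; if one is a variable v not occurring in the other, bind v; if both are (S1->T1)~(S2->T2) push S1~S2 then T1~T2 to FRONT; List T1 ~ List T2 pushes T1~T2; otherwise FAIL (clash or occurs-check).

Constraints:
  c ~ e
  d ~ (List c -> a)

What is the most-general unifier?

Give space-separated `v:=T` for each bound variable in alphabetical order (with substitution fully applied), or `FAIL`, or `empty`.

step 1: unify c ~ e  [subst: {-} | 1 pending]
  bind c := e
step 2: unify d ~ (List e -> a)  [subst: {c:=e} | 0 pending]
  bind d := (List e -> a)

Answer: c:=e d:=(List e -> a)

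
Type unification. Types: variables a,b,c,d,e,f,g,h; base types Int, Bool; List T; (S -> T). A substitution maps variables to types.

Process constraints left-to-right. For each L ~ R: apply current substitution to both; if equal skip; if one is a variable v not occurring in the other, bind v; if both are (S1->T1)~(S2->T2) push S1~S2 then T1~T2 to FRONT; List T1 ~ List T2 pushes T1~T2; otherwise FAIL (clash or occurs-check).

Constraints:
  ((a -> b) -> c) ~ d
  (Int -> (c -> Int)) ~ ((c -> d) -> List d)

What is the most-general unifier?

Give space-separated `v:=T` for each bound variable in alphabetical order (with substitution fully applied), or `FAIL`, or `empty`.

Answer: FAIL

Derivation:
step 1: unify ((a -> b) -> c) ~ d  [subst: {-} | 1 pending]
  bind d := ((a -> b) -> c)
step 2: unify (Int -> (c -> Int)) ~ ((c -> ((a -> b) -> c)) -> List ((a -> b) -> c))  [subst: {d:=((a -> b) -> c)} | 0 pending]
  -> decompose arrow: push Int~(c -> ((a -> b) -> c)), (c -> Int)~List ((a -> b) -> c)
step 3: unify Int ~ (c -> ((a -> b) -> c))  [subst: {d:=((a -> b) -> c)} | 1 pending]
  clash: Int vs (c -> ((a -> b) -> c))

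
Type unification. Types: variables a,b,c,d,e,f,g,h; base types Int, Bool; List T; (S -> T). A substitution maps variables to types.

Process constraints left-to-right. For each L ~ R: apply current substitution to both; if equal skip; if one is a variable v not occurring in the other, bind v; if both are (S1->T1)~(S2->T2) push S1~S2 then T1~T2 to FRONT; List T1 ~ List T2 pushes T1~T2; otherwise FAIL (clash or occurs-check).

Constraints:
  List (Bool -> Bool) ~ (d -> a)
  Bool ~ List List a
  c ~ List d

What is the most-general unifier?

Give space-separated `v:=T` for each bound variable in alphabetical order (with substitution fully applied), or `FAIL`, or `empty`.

step 1: unify List (Bool -> Bool) ~ (d -> a)  [subst: {-} | 2 pending]
  clash: List (Bool -> Bool) vs (d -> a)

Answer: FAIL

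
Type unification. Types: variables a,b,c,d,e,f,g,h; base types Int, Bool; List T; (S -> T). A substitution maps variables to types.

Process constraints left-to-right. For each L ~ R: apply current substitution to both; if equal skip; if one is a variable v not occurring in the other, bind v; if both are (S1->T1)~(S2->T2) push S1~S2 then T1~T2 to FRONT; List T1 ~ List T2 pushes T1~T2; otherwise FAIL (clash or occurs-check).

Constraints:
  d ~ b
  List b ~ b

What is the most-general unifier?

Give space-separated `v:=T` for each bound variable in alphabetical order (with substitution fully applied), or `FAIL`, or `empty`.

step 1: unify d ~ b  [subst: {-} | 1 pending]
  bind d := b
step 2: unify List b ~ b  [subst: {d:=b} | 0 pending]
  occurs-check fail

Answer: FAIL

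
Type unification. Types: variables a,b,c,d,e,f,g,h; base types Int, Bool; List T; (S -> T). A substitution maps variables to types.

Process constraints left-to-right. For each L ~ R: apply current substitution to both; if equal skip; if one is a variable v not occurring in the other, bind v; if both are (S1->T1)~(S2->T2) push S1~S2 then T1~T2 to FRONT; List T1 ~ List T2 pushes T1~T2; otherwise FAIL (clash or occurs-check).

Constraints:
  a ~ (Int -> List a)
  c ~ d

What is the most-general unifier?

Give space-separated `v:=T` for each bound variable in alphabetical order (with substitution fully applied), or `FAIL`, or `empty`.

Answer: FAIL

Derivation:
step 1: unify a ~ (Int -> List a)  [subst: {-} | 1 pending]
  occurs-check fail: a in (Int -> List a)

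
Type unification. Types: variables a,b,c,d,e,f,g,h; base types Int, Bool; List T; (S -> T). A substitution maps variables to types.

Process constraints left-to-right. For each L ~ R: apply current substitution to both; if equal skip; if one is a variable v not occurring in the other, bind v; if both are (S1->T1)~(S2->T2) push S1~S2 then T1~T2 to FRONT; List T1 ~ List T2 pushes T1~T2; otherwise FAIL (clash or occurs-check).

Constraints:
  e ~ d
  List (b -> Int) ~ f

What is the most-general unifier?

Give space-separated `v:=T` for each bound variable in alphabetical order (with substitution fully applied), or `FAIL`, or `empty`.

step 1: unify e ~ d  [subst: {-} | 1 pending]
  bind e := d
step 2: unify List (b -> Int) ~ f  [subst: {e:=d} | 0 pending]
  bind f := List (b -> Int)

Answer: e:=d f:=List (b -> Int)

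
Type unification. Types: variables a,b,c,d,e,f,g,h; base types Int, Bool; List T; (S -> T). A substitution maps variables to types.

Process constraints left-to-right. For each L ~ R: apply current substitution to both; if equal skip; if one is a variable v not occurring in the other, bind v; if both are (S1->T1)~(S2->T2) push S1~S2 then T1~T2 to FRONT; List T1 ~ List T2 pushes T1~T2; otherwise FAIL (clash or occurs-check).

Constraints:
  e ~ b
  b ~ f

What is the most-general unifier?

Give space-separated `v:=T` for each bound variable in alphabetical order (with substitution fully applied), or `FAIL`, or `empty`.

Answer: b:=f e:=f

Derivation:
step 1: unify e ~ b  [subst: {-} | 1 pending]
  bind e := b
step 2: unify b ~ f  [subst: {e:=b} | 0 pending]
  bind b := f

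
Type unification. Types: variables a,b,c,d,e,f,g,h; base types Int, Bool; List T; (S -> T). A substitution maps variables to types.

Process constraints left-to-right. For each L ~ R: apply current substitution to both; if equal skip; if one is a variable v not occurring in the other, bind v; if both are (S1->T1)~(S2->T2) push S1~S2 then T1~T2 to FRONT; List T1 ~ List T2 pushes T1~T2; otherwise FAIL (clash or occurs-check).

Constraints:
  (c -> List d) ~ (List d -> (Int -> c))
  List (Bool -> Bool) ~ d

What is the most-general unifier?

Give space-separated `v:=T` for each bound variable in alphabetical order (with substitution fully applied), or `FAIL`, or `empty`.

Answer: FAIL

Derivation:
step 1: unify (c -> List d) ~ (List d -> (Int -> c))  [subst: {-} | 1 pending]
  -> decompose arrow: push c~List d, List d~(Int -> c)
step 2: unify c ~ List d  [subst: {-} | 2 pending]
  bind c := List d
step 3: unify List d ~ (Int -> List d)  [subst: {c:=List d} | 1 pending]
  clash: List d vs (Int -> List d)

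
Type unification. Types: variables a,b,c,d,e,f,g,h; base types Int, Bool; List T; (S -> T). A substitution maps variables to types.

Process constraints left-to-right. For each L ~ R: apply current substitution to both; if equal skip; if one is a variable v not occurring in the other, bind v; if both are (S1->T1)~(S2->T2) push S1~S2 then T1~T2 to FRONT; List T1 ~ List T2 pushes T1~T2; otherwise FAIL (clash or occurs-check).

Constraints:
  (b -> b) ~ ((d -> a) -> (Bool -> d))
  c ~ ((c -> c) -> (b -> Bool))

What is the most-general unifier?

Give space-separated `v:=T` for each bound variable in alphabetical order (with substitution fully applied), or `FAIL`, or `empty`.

Answer: FAIL

Derivation:
step 1: unify (b -> b) ~ ((d -> a) -> (Bool -> d))  [subst: {-} | 1 pending]
  -> decompose arrow: push b~(d -> a), b~(Bool -> d)
step 2: unify b ~ (d -> a)  [subst: {-} | 2 pending]
  bind b := (d -> a)
step 3: unify (d -> a) ~ (Bool -> d)  [subst: {b:=(d -> a)} | 1 pending]
  -> decompose arrow: push d~Bool, a~d
step 4: unify d ~ Bool  [subst: {b:=(d -> a)} | 2 pending]
  bind d := Bool
step 5: unify a ~ Bool  [subst: {b:=(d -> a), d:=Bool} | 1 pending]
  bind a := Bool
step 6: unify c ~ ((c -> c) -> ((Bool -> Bool) -> Bool))  [subst: {b:=(d -> a), d:=Bool, a:=Bool} | 0 pending]
  occurs-check fail: c in ((c -> c) -> ((Bool -> Bool) -> Bool))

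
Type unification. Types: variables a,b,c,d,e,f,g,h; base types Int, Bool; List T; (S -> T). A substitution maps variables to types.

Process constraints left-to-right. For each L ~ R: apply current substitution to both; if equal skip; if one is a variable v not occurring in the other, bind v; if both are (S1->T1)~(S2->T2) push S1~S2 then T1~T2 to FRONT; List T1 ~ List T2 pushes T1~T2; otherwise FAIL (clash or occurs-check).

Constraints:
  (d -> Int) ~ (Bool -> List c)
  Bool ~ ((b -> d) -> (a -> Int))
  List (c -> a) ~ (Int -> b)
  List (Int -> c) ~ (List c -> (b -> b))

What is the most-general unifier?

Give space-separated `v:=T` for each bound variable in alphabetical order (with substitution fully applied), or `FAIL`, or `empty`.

Answer: FAIL

Derivation:
step 1: unify (d -> Int) ~ (Bool -> List c)  [subst: {-} | 3 pending]
  -> decompose arrow: push d~Bool, Int~List c
step 2: unify d ~ Bool  [subst: {-} | 4 pending]
  bind d := Bool
step 3: unify Int ~ List c  [subst: {d:=Bool} | 3 pending]
  clash: Int vs List c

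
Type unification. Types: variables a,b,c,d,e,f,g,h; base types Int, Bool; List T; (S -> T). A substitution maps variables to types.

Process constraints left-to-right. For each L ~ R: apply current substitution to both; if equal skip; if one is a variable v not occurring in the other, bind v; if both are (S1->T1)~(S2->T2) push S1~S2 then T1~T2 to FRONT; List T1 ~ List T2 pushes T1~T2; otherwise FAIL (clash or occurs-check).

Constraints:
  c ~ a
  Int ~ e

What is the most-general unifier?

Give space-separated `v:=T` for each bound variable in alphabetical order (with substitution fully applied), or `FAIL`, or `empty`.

Answer: c:=a e:=Int

Derivation:
step 1: unify c ~ a  [subst: {-} | 1 pending]
  bind c := a
step 2: unify Int ~ e  [subst: {c:=a} | 0 pending]
  bind e := Int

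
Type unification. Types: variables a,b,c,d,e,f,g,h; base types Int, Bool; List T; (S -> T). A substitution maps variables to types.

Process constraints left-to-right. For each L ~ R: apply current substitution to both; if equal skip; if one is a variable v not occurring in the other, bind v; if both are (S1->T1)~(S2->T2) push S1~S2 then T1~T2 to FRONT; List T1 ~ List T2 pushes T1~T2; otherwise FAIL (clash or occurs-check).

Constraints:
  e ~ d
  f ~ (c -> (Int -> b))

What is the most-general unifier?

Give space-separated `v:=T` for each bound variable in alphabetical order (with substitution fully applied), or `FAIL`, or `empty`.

Answer: e:=d f:=(c -> (Int -> b))

Derivation:
step 1: unify e ~ d  [subst: {-} | 1 pending]
  bind e := d
step 2: unify f ~ (c -> (Int -> b))  [subst: {e:=d} | 0 pending]
  bind f := (c -> (Int -> b))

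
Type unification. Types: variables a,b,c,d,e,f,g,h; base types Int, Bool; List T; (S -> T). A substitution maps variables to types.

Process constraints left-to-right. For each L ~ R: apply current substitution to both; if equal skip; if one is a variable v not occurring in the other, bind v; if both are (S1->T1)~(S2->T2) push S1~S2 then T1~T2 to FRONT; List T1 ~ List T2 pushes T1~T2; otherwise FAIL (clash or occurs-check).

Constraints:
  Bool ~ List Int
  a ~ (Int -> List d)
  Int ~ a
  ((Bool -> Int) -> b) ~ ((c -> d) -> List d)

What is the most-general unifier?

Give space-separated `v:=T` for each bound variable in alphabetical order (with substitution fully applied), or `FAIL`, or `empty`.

Answer: FAIL

Derivation:
step 1: unify Bool ~ List Int  [subst: {-} | 3 pending]
  clash: Bool vs List Int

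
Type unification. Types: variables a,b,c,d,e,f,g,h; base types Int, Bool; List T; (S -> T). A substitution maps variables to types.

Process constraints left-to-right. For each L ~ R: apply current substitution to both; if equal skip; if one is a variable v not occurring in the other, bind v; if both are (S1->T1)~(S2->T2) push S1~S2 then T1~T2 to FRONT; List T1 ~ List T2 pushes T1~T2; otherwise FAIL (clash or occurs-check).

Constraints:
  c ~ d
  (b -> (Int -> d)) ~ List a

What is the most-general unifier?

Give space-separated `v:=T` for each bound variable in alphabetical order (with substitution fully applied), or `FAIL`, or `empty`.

Answer: FAIL

Derivation:
step 1: unify c ~ d  [subst: {-} | 1 pending]
  bind c := d
step 2: unify (b -> (Int -> d)) ~ List a  [subst: {c:=d} | 0 pending]
  clash: (b -> (Int -> d)) vs List a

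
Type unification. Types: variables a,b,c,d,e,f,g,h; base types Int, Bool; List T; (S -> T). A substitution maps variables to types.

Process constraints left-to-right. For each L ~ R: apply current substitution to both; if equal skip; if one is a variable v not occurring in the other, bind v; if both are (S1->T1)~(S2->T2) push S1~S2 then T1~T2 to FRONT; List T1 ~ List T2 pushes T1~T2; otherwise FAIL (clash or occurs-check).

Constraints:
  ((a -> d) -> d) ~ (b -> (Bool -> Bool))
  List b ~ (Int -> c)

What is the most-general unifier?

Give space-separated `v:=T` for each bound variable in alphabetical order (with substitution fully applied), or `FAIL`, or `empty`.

step 1: unify ((a -> d) -> d) ~ (b -> (Bool -> Bool))  [subst: {-} | 1 pending]
  -> decompose arrow: push (a -> d)~b, d~(Bool -> Bool)
step 2: unify (a -> d) ~ b  [subst: {-} | 2 pending]
  bind b := (a -> d)
step 3: unify d ~ (Bool -> Bool)  [subst: {b:=(a -> d)} | 1 pending]
  bind d := (Bool -> Bool)
step 4: unify List (a -> (Bool -> Bool)) ~ (Int -> c)  [subst: {b:=(a -> d), d:=(Bool -> Bool)} | 0 pending]
  clash: List (a -> (Bool -> Bool)) vs (Int -> c)

Answer: FAIL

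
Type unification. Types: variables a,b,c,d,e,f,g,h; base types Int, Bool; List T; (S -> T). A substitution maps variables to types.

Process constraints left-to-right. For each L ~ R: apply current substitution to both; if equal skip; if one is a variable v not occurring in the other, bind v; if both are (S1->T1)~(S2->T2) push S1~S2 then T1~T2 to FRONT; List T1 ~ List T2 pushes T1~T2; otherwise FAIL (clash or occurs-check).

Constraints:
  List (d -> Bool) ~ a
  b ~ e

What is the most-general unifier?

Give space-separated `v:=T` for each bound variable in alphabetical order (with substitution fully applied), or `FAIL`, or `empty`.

Answer: a:=List (d -> Bool) b:=e

Derivation:
step 1: unify List (d -> Bool) ~ a  [subst: {-} | 1 pending]
  bind a := List (d -> Bool)
step 2: unify b ~ e  [subst: {a:=List (d -> Bool)} | 0 pending]
  bind b := e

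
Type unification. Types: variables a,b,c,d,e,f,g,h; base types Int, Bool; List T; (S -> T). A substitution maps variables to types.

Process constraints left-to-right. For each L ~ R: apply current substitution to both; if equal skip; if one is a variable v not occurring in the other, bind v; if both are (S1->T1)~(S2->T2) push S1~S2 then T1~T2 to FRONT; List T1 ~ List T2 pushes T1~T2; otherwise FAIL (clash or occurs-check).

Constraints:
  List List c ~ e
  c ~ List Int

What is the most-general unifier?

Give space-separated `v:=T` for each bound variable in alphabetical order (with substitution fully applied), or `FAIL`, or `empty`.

Answer: c:=List Int e:=List List List Int

Derivation:
step 1: unify List List c ~ e  [subst: {-} | 1 pending]
  bind e := List List c
step 2: unify c ~ List Int  [subst: {e:=List List c} | 0 pending]
  bind c := List Int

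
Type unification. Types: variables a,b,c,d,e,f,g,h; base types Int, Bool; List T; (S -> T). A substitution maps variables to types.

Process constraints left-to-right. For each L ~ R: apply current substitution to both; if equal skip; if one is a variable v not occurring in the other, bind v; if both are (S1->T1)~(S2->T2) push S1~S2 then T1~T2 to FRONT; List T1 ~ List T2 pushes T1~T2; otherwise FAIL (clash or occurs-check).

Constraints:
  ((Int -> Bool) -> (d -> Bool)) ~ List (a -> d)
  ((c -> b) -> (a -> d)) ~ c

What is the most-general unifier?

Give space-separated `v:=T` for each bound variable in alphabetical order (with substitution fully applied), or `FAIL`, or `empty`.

step 1: unify ((Int -> Bool) -> (d -> Bool)) ~ List (a -> d)  [subst: {-} | 1 pending]
  clash: ((Int -> Bool) -> (d -> Bool)) vs List (a -> d)

Answer: FAIL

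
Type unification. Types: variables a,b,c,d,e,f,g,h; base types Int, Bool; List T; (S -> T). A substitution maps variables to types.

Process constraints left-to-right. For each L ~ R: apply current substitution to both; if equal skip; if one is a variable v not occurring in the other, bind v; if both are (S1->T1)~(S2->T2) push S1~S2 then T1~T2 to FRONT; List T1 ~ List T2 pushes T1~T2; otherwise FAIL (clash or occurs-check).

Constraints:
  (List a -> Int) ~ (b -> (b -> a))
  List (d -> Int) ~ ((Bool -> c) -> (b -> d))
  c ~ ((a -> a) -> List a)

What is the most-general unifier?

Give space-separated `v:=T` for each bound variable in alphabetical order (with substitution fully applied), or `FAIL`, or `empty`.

Answer: FAIL

Derivation:
step 1: unify (List a -> Int) ~ (b -> (b -> a))  [subst: {-} | 2 pending]
  -> decompose arrow: push List a~b, Int~(b -> a)
step 2: unify List a ~ b  [subst: {-} | 3 pending]
  bind b := List a
step 3: unify Int ~ (List a -> a)  [subst: {b:=List a} | 2 pending]
  clash: Int vs (List a -> a)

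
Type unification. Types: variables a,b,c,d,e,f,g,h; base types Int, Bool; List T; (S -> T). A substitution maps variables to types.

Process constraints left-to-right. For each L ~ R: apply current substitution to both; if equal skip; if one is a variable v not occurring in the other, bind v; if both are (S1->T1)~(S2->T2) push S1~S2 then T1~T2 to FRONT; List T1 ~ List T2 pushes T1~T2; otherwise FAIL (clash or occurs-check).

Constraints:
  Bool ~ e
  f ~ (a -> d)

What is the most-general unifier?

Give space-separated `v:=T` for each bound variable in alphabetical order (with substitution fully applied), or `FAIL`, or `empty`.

step 1: unify Bool ~ e  [subst: {-} | 1 pending]
  bind e := Bool
step 2: unify f ~ (a -> d)  [subst: {e:=Bool} | 0 pending]
  bind f := (a -> d)

Answer: e:=Bool f:=(a -> d)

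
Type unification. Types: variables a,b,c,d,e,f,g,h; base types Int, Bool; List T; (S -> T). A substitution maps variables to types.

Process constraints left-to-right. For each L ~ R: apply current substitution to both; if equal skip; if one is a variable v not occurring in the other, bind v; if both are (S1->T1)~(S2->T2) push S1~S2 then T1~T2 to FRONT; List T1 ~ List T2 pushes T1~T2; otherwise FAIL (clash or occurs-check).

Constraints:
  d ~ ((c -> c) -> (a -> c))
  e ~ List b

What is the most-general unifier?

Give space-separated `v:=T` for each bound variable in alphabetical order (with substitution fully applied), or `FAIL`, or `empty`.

Answer: d:=((c -> c) -> (a -> c)) e:=List b

Derivation:
step 1: unify d ~ ((c -> c) -> (a -> c))  [subst: {-} | 1 pending]
  bind d := ((c -> c) -> (a -> c))
step 2: unify e ~ List b  [subst: {d:=((c -> c) -> (a -> c))} | 0 pending]
  bind e := List b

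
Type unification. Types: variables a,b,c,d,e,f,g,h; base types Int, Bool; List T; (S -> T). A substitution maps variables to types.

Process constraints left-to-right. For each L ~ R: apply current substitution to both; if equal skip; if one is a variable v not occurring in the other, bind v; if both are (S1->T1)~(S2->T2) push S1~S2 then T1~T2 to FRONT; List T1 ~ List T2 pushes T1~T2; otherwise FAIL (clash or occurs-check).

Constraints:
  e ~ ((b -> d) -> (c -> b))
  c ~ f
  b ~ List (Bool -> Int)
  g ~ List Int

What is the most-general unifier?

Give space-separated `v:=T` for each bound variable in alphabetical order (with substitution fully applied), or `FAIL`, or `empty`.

step 1: unify e ~ ((b -> d) -> (c -> b))  [subst: {-} | 3 pending]
  bind e := ((b -> d) -> (c -> b))
step 2: unify c ~ f  [subst: {e:=((b -> d) -> (c -> b))} | 2 pending]
  bind c := f
step 3: unify b ~ List (Bool -> Int)  [subst: {e:=((b -> d) -> (c -> b)), c:=f} | 1 pending]
  bind b := List (Bool -> Int)
step 4: unify g ~ List Int  [subst: {e:=((b -> d) -> (c -> b)), c:=f, b:=List (Bool -> Int)} | 0 pending]
  bind g := List Int

Answer: b:=List (Bool -> Int) c:=f e:=((List (Bool -> Int) -> d) -> (f -> List (Bool -> Int))) g:=List Int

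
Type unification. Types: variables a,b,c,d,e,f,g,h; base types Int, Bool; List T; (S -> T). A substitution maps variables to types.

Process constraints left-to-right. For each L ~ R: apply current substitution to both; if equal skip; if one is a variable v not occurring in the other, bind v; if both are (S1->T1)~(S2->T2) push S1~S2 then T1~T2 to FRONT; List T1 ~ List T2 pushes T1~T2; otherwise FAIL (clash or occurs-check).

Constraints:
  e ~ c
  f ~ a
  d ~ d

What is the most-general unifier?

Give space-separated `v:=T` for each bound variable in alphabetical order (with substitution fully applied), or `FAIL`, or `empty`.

step 1: unify e ~ c  [subst: {-} | 2 pending]
  bind e := c
step 2: unify f ~ a  [subst: {e:=c} | 1 pending]
  bind f := a
step 3: unify d ~ d  [subst: {e:=c, f:=a} | 0 pending]
  -> identical, skip

Answer: e:=c f:=a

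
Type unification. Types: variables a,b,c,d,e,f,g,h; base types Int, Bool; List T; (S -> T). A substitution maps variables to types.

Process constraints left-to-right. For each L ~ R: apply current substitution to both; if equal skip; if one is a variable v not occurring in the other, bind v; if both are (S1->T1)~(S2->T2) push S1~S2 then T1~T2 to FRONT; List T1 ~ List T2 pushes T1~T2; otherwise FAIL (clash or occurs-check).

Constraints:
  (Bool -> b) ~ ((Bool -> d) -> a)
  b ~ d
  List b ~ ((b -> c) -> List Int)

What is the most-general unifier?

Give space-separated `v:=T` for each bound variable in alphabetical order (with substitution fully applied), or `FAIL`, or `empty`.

step 1: unify (Bool -> b) ~ ((Bool -> d) -> a)  [subst: {-} | 2 pending]
  -> decompose arrow: push Bool~(Bool -> d), b~a
step 2: unify Bool ~ (Bool -> d)  [subst: {-} | 3 pending]
  clash: Bool vs (Bool -> d)

Answer: FAIL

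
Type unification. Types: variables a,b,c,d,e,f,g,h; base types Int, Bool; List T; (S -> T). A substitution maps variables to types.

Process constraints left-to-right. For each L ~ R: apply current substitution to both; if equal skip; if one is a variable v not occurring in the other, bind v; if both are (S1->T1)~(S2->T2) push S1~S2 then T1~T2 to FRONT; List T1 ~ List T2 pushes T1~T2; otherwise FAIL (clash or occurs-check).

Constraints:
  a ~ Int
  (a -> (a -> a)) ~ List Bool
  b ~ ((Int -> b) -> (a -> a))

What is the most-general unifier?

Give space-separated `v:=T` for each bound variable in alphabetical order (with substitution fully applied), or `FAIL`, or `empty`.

step 1: unify a ~ Int  [subst: {-} | 2 pending]
  bind a := Int
step 2: unify (Int -> (Int -> Int)) ~ List Bool  [subst: {a:=Int} | 1 pending]
  clash: (Int -> (Int -> Int)) vs List Bool

Answer: FAIL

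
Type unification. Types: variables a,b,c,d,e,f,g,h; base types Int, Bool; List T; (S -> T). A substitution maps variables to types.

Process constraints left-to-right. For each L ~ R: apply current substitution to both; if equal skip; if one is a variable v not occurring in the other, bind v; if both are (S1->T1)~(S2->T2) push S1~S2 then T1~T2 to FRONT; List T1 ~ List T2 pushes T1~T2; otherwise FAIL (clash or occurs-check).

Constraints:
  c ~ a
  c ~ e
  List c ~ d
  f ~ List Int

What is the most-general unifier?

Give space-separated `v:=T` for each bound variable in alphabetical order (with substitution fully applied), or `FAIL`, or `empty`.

step 1: unify c ~ a  [subst: {-} | 3 pending]
  bind c := a
step 2: unify a ~ e  [subst: {c:=a} | 2 pending]
  bind a := e
step 3: unify List e ~ d  [subst: {c:=a, a:=e} | 1 pending]
  bind d := List e
step 4: unify f ~ List Int  [subst: {c:=a, a:=e, d:=List e} | 0 pending]
  bind f := List Int

Answer: a:=e c:=e d:=List e f:=List Int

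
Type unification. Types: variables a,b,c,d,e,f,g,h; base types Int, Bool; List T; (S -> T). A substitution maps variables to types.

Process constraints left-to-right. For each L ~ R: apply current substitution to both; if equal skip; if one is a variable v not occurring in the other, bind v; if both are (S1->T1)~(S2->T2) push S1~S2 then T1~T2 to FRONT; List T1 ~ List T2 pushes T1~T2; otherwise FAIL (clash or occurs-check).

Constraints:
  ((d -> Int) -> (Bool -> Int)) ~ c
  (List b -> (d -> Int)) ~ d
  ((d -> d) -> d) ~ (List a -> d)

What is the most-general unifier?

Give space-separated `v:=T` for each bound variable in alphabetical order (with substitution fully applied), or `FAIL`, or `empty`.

Answer: FAIL

Derivation:
step 1: unify ((d -> Int) -> (Bool -> Int)) ~ c  [subst: {-} | 2 pending]
  bind c := ((d -> Int) -> (Bool -> Int))
step 2: unify (List b -> (d -> Int)) ~ d  [subst: {c:=((d -> Int) -> (Bool -> Int))} | 1 pending]
  occurs-check fail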